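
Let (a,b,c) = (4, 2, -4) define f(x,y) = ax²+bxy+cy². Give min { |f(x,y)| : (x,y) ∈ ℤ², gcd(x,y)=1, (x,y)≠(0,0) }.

river: ρ → (-4,6,2)
river: ρ → (2,6,-4)
river: ρ → (-4,2,4)
river: ρ → (4,6,-2)
river: ρ → (-2,6,4)
river: ρ → (4,2,-4)
closes: descent 0, river 6
min |a| on river = 2

2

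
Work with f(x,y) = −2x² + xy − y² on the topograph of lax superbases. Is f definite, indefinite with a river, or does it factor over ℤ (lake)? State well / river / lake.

D = b²−4ac = 1² − 4·(-2)·(-1) = -7
D < 0 ⇒ definite ⇒ every region one sign ⇒ single well

well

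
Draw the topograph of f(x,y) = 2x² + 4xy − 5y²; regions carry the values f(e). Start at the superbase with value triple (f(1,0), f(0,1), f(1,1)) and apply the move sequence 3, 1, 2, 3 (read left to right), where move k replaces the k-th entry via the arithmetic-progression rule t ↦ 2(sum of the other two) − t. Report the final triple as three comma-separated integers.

start (2,-5,1) = (f(1,0),f(0,1),f(1,1))
replace slot 3: 2·(2+(-5)) − 1 = -7 → (2,-5,-7)
replace slot 1: 2·((-5)+(-7)) − 2 = -26 → (-26,-5,-7)
replace slot 2: 2·((-26)+(-7)) − (-5) = -61 → (-26,-61,-7)
replace slot 3: 2·((-26)+(-61)) − (-7) = -167 → (-26,-61,-167)

-26,-61,-167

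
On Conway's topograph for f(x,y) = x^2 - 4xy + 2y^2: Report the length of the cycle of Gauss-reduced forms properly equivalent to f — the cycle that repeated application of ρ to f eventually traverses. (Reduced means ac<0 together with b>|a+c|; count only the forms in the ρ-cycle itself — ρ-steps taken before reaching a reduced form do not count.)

D = 8, ⌊√D⌋ = 2
descent: ρ → (2,0,-1)
descent: ρ → (-1,2,1)  [lands on river]
river: ρ → (1,2,-1)
ρ-cycle length = 2 (tail of 2 descent steps not counted)

2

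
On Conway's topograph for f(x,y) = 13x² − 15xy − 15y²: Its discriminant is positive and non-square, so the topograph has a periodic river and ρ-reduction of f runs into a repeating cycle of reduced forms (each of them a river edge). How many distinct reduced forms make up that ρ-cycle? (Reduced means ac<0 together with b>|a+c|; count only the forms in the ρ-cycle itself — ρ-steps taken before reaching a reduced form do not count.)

D = 1005, ⌊√D⌋ = 31
descent: ρ → (-15,15,13)  [lands on river]
river: ρ → (13,11,-17)
river: ρ → (-17,23,7)
river: ρ → (7,19,-23)
river: ρ → (-23,27,3)
river: ρ → (3,27,-23)
river: ρ → (-23,19,7)
river: ρ → (7,23,-17)
river: ρ → (-17,11,13)
river: ρ → (13,15,-15)
ρ-cycle length = 10 (tail of 1 descent step not counted)

10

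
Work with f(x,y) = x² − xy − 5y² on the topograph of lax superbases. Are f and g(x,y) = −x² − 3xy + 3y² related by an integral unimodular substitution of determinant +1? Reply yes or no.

D₁ = 21, D₂ = 21
river cycle of f (length 2): (1, 3, -3), (-3, 3, 1)
river cycle of g (length 2): (3, 3, -1), (-1, 3, 3)
cycles differ ⇒ inequivalent

no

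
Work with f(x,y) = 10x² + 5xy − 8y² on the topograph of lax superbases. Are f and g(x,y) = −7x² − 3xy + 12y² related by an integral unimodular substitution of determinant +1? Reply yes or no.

D₁ = 345, D₂ = 345
river cycle of f (length 10): (-8, 11, 7), (7, 17, -2), (-2, 15, 15), (15, 15, -2), (-2, 17, 7), (7, 11, -8), (-8, 5, 10), (10, 15, -3), (-3, 15, 10), (10, 5, -8)
river cycle of g (length 10): (-7, 11, 8), (8, 5, -10), (-10, 15, 3), (3, 15, -10), (-10, 5, 8), (8, 11, -7), (-7, 17, 2), (2, 15, -15), (-15, 15, 2), (2, 17, -7)
cycles differ ⇒ inequivalent

no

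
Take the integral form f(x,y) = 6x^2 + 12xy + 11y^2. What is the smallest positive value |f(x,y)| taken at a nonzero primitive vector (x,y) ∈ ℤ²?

translate: b→0 (≡12 mod 12), so (6,12,11)→(6,0,5)
flip: (6,0,5)→(5,0,6)
reduced (well bottom): (5,0,6) with a≤c, −a<b≤a
well minimum = a = 5

5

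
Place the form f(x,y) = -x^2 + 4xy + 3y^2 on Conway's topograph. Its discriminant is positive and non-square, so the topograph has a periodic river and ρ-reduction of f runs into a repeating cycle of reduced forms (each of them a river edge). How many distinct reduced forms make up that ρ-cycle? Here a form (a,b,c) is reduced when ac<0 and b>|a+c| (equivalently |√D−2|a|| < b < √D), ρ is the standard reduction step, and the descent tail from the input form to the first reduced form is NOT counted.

D = 28, ⌊√D⌋ = 5
river: ρ → (3,2,-2)
river: ρ → (-2,2,3)
river: ρ → (3,4,-1)
river: ρ → (-1,4,3)
ρ-cycle length = 4 (tail of 0 descent steps not counted)

4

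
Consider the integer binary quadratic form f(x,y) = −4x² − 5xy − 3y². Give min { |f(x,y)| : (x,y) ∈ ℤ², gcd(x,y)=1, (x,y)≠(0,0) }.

translate: b→-3 (≡5 mod 8), so (4,5,3)→(4,-3,2)
flip: (4,-3,2)→(2,3,4)
translate: b→-1 (≡3 mod 4), so (2,3,4)→(2,-1,3)
reduced (well bottom): (2,-1,3) with a≤c, −a<b≤a
well minimum |f| = |-2| = 2 (negative-definite)

2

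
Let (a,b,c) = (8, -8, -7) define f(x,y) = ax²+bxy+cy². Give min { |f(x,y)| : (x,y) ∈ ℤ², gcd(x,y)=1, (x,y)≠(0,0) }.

descent: ρ → (-7,8,8)  [lands on river]
river: ρ → (8,8,-7)
river: ρ → (-7,6,9)
river: ρ → (9,12,-4)
river: ρ → (-4,12,9)
river: ρ → (9,6,-7)
closes: descent 1, river 6
min |a| on river = 4

4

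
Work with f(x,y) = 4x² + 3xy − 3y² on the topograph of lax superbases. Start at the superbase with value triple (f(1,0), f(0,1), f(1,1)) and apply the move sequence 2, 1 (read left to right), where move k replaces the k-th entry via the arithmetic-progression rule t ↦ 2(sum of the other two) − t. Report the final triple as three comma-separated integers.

start (4,-3,4) = (f(1,0),f(0,1),f(1,1))
replace slot 2: 2·(4+4) − (-3) = 19 → (4,19,4)
replace slot 1: 2·(19+4) − 4 = 42 → (42,19,4)

42,19,4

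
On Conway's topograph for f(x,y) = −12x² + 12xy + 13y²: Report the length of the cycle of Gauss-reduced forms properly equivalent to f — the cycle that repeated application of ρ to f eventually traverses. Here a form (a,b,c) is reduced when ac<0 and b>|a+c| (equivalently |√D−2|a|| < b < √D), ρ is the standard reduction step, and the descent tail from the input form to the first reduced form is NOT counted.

D = 768, ⌊√D⌋ = 27
river: ρ → (13,14,-11)
river: ρ → (-11,8,16)
river: ρ → (16,24,-3)
river: ρ → (-3,24,16)
river: ρ → (16,8,-11)
river: ρ → (-11,14,13)
river: ρ → (13,12,-12)
river: ρ → (-12,12,13)
ρ-cycle length = 8 (tail of 0 descent steps not counted)

8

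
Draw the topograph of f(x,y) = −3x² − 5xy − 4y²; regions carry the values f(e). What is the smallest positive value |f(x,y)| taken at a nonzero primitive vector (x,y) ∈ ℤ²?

translate: b→-1 (≡5 mod 6), so (3,5,4)→(3,-1,2)
flip: (3,-1,2)→(2,1,3)
reduced (well bottom): (2,1,3) with a≤c, −a<b≤a
well minimum |f| = |-2| = 2 (negative-definite)

2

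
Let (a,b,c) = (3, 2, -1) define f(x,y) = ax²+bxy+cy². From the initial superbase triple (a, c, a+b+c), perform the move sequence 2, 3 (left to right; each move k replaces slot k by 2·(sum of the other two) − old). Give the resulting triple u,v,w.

start (3,-1,4) = (f(1,0),f(0,1),f(1,1))
replace slot 2: 2·(3+4) − (-1) = 15 → (3,15,4)
replace slot 3: 2·(3+15) − 4 = 32 → (3,15,32)

3,15,32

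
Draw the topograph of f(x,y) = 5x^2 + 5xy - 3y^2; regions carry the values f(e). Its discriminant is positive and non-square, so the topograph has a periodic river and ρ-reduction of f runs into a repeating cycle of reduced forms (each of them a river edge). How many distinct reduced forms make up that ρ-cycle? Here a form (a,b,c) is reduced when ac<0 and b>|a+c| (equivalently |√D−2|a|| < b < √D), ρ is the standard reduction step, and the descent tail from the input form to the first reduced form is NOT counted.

D = 85, ⌊√D⌋ = 9
river: ρ → (-3,7,3)
river: ρ → (3,5,-5)
river: ρ → (-5,5,3)
river: ρ → (3,7,-3)
river: ρ → (-3,5,5)
river: ρ → (5,5,-3)
ρ-cycle length = 6 (tail of 0 descent steps not counted)

6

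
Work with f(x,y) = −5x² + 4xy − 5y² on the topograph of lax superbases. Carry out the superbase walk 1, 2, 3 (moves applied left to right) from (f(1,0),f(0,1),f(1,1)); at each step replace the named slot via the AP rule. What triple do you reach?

start (-5,-5,-6) = (f(1,0),f(0,1),f(1,1))
replace slot 1: 2·((-5)+(-6)) − (-5) = -17 → (-17,-5,-6)
replace slot 2: 2·((-17)+(-6)) − (-5) = -41 → (-17,-41,-6)
replace slot 3: 2·((-17)+(-41)) − (-6) = -110 → (-17,-41,-110)

-17,-41,-110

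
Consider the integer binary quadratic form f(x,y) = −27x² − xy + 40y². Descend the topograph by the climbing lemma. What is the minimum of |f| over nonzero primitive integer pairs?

descent: ρ → (40,1,-27)
descent: ρ → (-27,53,14)  [lands on river]
river: ρ → (14,59,-15)
river: ρ → (-15,61,10)
river: ρ → (10,59,-21)
river: ρ → (-21,25,44)
river: ρ → (44,63,-2)
river: ρ → (-2,65,12)
river: ρ → (12,55,-27)
closes: descent 2, river 8
min |a| on river = 2

2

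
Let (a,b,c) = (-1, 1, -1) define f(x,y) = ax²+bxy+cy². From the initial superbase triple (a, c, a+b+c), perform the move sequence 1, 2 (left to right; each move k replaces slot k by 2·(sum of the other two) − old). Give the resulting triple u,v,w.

start (-1,-1,-1) = (f(1,0),f(0,1),f(1,1))
replace slot 1: 2·((-1)+(-1)) − (-1) = -3 → (-3,-1,-1)
replace slot 2: 2·((-3)+(-1)) − (-1) = -7 → (-3,-7,-1)

-3,-7,-1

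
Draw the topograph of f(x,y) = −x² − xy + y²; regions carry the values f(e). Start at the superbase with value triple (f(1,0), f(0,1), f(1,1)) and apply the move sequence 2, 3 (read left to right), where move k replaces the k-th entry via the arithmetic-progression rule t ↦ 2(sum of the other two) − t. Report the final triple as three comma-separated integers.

start (-1,1,-1) = (f(1,0),f(0,1),f(1,1))
replace slot 2: 2·((-1)+(-1)) − 1 = -5 → (-1,-5,-1)
replace slot 3: 2·((-1)+(-5)) − (-1) = -11 → (-1,-5,-11)

-1,-5,-11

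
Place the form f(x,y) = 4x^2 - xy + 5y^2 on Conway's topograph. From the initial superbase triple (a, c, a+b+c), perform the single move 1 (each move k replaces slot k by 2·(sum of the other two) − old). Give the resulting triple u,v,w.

start (4,5,8) = (f(1,0),f(0,1),f(1,1))
replace slot 1: 2·(5+8) − 4 = 22 → (22,5,8)

22,5,8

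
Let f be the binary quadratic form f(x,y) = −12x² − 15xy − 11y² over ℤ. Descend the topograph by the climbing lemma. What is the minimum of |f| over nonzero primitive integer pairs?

translate: b→-9 (≡15 mod 24), so (12,15,11)→(12,-9,8)
flip: (12,-9,8)→(8,9,12)
translate: b→-7 (≡9 mod 16), so (8,9,12)→(8,-7,11)
reduced (well bottom): (8,-7,11) with a≤c, −a<b≤a
well minimum |f| = |-8| = 8 (negative-definite)

8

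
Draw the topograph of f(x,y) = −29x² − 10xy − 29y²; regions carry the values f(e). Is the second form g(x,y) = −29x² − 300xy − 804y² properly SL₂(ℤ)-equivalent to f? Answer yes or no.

D₁ = -3264, D₂ = -3264
f is negative-definite; reduce −f:
−f: reduced (well bottom): (29,10,29) with a≤c, −a<b≤a
flip sign back: reduced form of f is (-29,-10,-29)
g is negative-definite; reduce −g:
−g: translate: b→10 (≡300 mod 58), so (29,300,804)→(29,10,29)
−g: reduced (well bottom): (29,10,29) with a≤c, −a<b≤a
flip sign back: reduced form of g is (-29,-10,-29)
reduced forms (-29, -10, -29) vs (-29, -10, -29) ⇒ equivalent

yes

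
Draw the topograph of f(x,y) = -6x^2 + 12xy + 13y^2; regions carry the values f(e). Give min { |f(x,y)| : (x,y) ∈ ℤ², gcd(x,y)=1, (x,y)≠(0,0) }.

river: ρ → (13,14,-5)
river: ρ → (-5,16,10)
river: ρ → (10,4,-11)
river: ρ → (-11,18,3)
river: ρ → (3,18,-11)
river: ρ → (-11,4,10)
river: ρ → (10,16,-5)
river: ρ → (-5,14,13)
river: ρ → (13,12,-6)
river: ρ → (-6,12,13)
closes: descent 0, river 10
min |a| on river = 3

3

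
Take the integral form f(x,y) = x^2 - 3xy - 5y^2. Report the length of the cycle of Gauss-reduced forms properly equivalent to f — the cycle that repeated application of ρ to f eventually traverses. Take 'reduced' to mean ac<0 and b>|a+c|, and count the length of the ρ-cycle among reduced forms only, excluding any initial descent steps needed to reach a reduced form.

D = 29, ⌊√D⌋ = 5
descent: ρ → (-5,3,1)
descent: ρ → (1,5,-1)  [lands on river]
river: ρ → (-1,5,1)
ρ-cycle length = 2 (tail of 2 descent steps not counted)

2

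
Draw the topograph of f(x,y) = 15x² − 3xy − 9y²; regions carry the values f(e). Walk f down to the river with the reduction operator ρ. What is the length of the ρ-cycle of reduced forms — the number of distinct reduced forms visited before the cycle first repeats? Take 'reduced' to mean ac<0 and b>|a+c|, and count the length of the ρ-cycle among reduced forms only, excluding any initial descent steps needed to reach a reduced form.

D = 549, ⌊√D⌋ = 23
descent: ρ → (-9,21,3)  [lands on river]
river: ρ → (3,21,-9)
river: ρ → (-9,15,9)
river: ρ → (9,21,-3)
river: ρ → (-3,21,9)
river: ρ → (9,15,-9)
ρ-cycle length = 6 (tail of 1 descent step not counted)

6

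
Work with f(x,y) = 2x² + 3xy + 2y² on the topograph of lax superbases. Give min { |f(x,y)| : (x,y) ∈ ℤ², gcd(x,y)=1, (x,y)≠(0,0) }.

translate: b→-1 (≡3 mod 4), so (2,3,2)→(2,-1,1)
flip: (2,-1,1)→(1,1,2)
reduced (well bottom): (1,1,2) with a≤c, −a<b≤a
well minimum = a = 1

1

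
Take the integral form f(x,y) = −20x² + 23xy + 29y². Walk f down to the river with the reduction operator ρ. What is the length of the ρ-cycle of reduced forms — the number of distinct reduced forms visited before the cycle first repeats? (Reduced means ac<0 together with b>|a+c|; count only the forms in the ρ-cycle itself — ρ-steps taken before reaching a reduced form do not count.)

D = 2849, ⌊√D⌋ = 53
river: ρ → (29,35,-14)
river: ρ → (-14,49,8)
river: ρ → (8,47,-20)
river: ρ → (-20,33,22)
river: ρ → (22,11,-31)
river: ρ → (-31,51,2)
river: ρ → (2,53,-5)
river: ρ → (-5,47,32)
river: ρ → (32,17,-20)
river: ρ → (-20,23,29)
ρ-cycle length = 10 (tail of 0 descent steps not counted)

10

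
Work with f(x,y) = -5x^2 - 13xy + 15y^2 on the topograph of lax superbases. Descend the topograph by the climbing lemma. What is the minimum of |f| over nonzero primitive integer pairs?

descent: ρ → (15,13,-5)  [lands on river]
river: ρ → (-5,17,9)
river: ρ → (9,19,-3)
river: ρ → (-3,17,15)
closes: descent 1, river 4
min |a| on river = 3

3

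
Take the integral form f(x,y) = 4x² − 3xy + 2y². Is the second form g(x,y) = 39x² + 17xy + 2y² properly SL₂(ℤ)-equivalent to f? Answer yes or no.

D₁ = -23, D₂ = -23
f: flip: (4,-3,2)→(2,3,4)
f: translate: b→-1 (≡3 mod 4), so (2,3,4)→(2,-1,3)
f: reduced (well bottom): (2,-1,3) with a≤c, −a<b≤a
g: flip: (39,17,2)→(2,-17,39)
g: translate: b→-1 (≡-17 mod 4), so (2,-17,39)→(2,-1,3)
g: reduced (well bottom): (2,-1,3) with a≤c, −a<b≤a
reduced forms (2, -1, 3) vs (2, -1, 3) ⇒ equivalent

yes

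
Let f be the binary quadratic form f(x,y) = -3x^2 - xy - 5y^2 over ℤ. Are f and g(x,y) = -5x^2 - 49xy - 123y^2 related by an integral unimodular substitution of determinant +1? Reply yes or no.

D₁ = -59, D₂ = -59
f is negative-definite; reduce −f:
−f: reduced (well bottom): (3,1,5) with a≤c, −a<b≤a
flip sign back: reduced form of f is (-3,-1,-5)
g is negative-definite; reduce −g:
−g: translate: b→-1 (≡49 mod 10), so (5,49,123)→(5,-1,3)
−g: flip: (5,-1,3)→(3,1,5)
−g: reduced (well bottom): (3,1,5) with a≤c, −a<b≤a
flip sign back: reduced form of g is (-3,-1,-5)
reduced forms (-3, -1, -5) vs (-3, -1, -5) ⇒ equivalent

yes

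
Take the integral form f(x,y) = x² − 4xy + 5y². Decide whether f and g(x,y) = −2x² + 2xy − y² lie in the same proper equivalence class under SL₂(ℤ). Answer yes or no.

D₁ = -4, D₂ = -4
f: translate: b→0 (≡-4 mod 2), so (1,-4,5)→(1,0,1)
f: reduced (well bottom): (1,0,1) with a≤c, −a<b≤a
g is negative-definite; reduce −g:
−g: translate: b→2 (≡-2 mod 4), so (2,-2,1)→(2,2,1)
−g: flip: (2,2,1)→(1,-2,2)
−g: translate: b→0 (≡-2 mod 2), so (1,-2,2)→(1,0,1)
−g: reduced (well bottom): (1,0,1) with a≤c, −a<b≤a
flip sign back: reduced form of g is (-1,0,-1)
reduced forms (1, 0, 1) vs (-1, 0, -1) ⇒ inequivalent

no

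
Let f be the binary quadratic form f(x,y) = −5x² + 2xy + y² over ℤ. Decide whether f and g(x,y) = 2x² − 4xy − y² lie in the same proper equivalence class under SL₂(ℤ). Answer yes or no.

D₁ = 24, D₂ = 24
river cycle of f (length 2): (1, 4, -2), (-2, 4, 1)
river cycle of g (length 2): (-1, 4, 2), (2, 4, -1)
cycles differ ⇒ inequivalent

no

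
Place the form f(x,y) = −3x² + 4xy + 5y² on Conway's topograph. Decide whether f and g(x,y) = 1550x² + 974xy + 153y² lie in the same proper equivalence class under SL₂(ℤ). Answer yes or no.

D₁ = 76, D₂ = 76
river cycle of f (length 6): (5, 6, -2), (-2, 6, 5), (5, 4, -3), (-3, 8, 1), (1, 8, -3), (-3, 4, 5)
river cycle of g (length 6): (5, 6, -2), (-2, 6, 5), (5, 4, -3), (-3, 8, 1), (1, 8, -3), (-3, 4, 5)
cycles coincide ⇒ equivalent

yes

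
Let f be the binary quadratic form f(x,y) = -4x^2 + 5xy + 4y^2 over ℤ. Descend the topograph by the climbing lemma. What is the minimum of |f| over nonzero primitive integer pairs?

river: ρ → (4,3,-5)
river: ρ → (-5,7,2)
river: ρ → (2,9,-1)
river: ρ → (-1,9,2)
river: ρ → (2,7,-5)
river: ρ → (-5,3,4)
river: ρ → (4,5,-4)
river: ρ → (-4,3,5)
river: ρ → (5,7,-2)
river: ρ → (-2,9,1)
river: ρ → (1,9,-2)
river: ρ → (-2,7,5)
river: ρ → (5,3,-4)
river: ρ → (-4,5,4)
closes: descent 0, river 14
min |a| on river = 1

1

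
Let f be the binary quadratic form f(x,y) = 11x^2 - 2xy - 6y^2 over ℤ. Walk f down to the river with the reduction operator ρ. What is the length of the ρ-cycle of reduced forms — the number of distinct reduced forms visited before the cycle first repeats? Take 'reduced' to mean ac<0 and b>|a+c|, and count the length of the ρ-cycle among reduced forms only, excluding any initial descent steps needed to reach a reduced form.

D = 268, ⌊√D⌋ = 16
descent: ρ → (-6,14,3)  [lands on river]
river: ρ → (3,16,-1)
river: ρ → (-1,16,3)
river: ρ → (3,14,-6)
river: ρ → (-6,10,7)
river: ρ → (7,4,-9)
river: ρ → (-9,14,2)
river: ρ → (2,14,-9)
river: ρ → (-9,4,7)
river: ρ → (7,10,-6)
ρ-cycle length = 10 (tail of 1 descent step not counted)

10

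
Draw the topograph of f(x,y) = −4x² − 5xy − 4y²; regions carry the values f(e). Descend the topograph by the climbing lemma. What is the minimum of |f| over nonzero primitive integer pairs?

translate: b→-3 (≡5 mod 8), so (4,5,4)→(4,-3,3)
flip: (4,-3,3)→(3,3,4)
reduced (well bottom): (3,3,4) with a≤c, −a<b≤a
well minimum |f| = |-3| = 3 (negative-definite)

3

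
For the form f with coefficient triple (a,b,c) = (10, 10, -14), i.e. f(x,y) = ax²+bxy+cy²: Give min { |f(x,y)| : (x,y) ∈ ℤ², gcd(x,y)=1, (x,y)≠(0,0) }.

river: ρ → (-14,18,6)
river: ρ → (6,18,-14)
river: ρ → (-14,10,10)
river: ρ → (10,10,-14)
closes: descent 0, river 4
min |a| on river = 6

6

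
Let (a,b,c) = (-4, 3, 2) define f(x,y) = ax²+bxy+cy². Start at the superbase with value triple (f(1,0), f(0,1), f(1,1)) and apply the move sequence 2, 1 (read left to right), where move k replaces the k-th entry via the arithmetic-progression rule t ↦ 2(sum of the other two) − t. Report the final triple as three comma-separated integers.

start (-4,2,1) = (f(1,0),f(0,1),f(1,1))
replace slot 2: 2·((-4)+1) − 2 = -8 → (-4,-8,1)
replace slot 1: 2·((-8)+1) − (-4) = -10 → (-10,-8,1)

-10,-8,1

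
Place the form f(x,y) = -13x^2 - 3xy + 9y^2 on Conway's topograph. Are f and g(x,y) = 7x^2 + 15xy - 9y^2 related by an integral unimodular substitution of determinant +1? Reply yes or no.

D₁ = 477, D₂ = 477
river cycle of f (length 8): (9, 21, -1), (-1, 21, 9), (9, 15, -7), (-7, 13, 11), (11, 9, -9), (-9, 9, 11), (11, 13, -7), (-7, 15, 9)
river cycle of g (length 8): (-9, 21, 1), (1, 21, -9), (-9, 15, 7), (7, 13, -11), (-11, 9, 9), (9, 9, -11), (-11, 13, 7), (7, 15, -9)
cycles differ ⇒ inequivalent

no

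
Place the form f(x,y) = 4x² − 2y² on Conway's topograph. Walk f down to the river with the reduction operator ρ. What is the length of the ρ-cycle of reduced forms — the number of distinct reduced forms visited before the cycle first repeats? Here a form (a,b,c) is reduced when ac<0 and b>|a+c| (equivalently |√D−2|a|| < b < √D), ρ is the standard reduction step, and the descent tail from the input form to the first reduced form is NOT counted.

D = 32, ⌊√D⌋ = 5
descent: ρ → (-2,4,2)  [lands on river]
river: ρ → (2,4,-2)
ρ-cycle length = 2 (tail of 1 descent step not counted)

2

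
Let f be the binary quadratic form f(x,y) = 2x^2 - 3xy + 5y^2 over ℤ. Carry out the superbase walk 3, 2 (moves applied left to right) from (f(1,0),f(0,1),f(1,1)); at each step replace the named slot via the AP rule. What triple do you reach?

start (2,5,4) = (f(1,0),f(0,1),f(1,1))
replace slot 3: 2·(2+5) − 4 = 10 → (2,5,10)
replace slot 2: 2·(2+10) − 5 = 19 → (2,19,10)

2,19,10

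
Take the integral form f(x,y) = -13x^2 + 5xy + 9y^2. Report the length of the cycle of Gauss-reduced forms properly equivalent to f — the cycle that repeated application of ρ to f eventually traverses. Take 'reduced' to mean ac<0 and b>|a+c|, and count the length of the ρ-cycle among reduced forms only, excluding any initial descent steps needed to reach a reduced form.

D = 493, ⌊√D⌋ = 22
river: ρ → (9,13,-9)
river: ρ → (-9,5,13)
river: ρ → (13,21,-1)
river: ρ → (-1,21,13)
river: ρ → (13,5,-9)
river: ρ → (-9,13,9)
river: ρ → (9,5,-13)
river: ρ → (-13,21,1)
river: ρ → (1,21,-13)
river: ρ → (-13,5,9)
ρ-cycle length = 10 (tail of 0 descent steps not counted)

10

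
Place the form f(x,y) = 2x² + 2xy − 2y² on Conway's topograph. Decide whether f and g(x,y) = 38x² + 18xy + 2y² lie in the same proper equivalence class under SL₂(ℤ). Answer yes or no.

D₁ = 20, D₂ = 20
river cycle of f (length 2): (-2, 2, 2), (2, 2, -2)
river cycle of g (length 2): (2, 2, -2), (-2, 2, 2)
cycles coincide ⇒ equivalent

yes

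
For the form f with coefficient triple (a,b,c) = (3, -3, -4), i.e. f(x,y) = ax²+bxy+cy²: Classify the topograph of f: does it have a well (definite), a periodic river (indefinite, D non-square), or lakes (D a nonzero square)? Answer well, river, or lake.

D = b²−4ac = (-3)² − 4·3·(-4) = 57
D > 0 non-square ⇒ indefinite ⇒ periodic river

river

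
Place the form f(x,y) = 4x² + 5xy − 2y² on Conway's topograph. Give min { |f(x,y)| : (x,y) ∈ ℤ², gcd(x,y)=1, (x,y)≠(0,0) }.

river: ρ → (-2,7,1)
river: ρ → (1,7,-2)
river: ρ → (-2,5,4)
river: ρ → (4,3,-3)
river: ρ → (-3,3,4)
river: ρ → (4,5,-2)
closes: descent 0, river 6
min |a| on river = 1

1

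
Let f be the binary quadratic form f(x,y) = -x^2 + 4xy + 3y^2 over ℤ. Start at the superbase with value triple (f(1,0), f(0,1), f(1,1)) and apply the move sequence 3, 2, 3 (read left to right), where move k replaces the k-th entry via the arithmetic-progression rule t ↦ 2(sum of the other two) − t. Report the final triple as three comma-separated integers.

start (-1,3,6) = (f(1,0),f(0,1),f(1,1))
replace slot 3: 2·((-1)+3) − 6 = -2 → (-1,3,-2)
replace slot 2: 2·((-1)+(-2)) − 3 = -9 → (-1,-9,-2)
replace slot 3: 2·((-1)+(-9)) − (-2) = -18 → (-1,-9,-18)

-1,-9,-18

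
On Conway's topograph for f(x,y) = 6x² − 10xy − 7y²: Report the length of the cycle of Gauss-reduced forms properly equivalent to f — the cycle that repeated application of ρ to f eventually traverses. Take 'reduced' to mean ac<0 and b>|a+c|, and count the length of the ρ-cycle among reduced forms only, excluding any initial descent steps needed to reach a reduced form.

D = 268, ⌊√D⌋ = 16
descent: ρ → (-7,10,6)  [lands on river]
river: ρ → (6,14,-3)
river: ρ → (-3,16,1)
river: ρ → (1,16,-3)
river: ρ → (-3,14,6)
river: ρ → (6,10,-7)
river: ρ → (-7,4,9)
river: ρ → (9,14,-2)
river: ρ → (-2,14,9)
river: ρ → (9,4,-7)
ρ-cycle length = 10 (tail of 1 descent step not counted)

10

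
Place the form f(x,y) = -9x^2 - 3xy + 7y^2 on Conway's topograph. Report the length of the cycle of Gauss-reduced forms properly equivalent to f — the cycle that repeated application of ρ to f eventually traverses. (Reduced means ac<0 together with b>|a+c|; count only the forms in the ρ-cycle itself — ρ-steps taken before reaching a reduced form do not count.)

D = 261, ⌊√D⌋ = 16
descent: ρ → (7,3,-9)  [lands on river]
river: ρ → (-9,15,1)
river: ρ → (1,15,-9)
river: ρ → (-9,3,7)
river: ρ → (7,11,-5)
river: ρ → (-5,9,9)
river: ρ → (9,9,-5)
river: ρ → (-5,11,7)
ρ-cycle length = 8 (tail of 1 descent step not counted)

8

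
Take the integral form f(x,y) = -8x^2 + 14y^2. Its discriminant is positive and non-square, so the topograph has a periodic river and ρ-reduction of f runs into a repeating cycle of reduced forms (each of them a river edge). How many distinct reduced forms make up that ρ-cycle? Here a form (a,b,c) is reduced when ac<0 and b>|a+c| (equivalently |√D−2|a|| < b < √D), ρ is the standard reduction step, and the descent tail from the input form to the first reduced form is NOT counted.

D = 448, ⌊√D⌋ = 21
descent: ρ → (14,0,-8)
descent: ρ → (-8,16,6)  [lands on river]
river: ρ → (6,20,-2)
river: ρ → (-2,20,6)
river: ρ → (6,16,-8)
ρ-cycle length = 4 (tail of 2 descent steps not counted)

4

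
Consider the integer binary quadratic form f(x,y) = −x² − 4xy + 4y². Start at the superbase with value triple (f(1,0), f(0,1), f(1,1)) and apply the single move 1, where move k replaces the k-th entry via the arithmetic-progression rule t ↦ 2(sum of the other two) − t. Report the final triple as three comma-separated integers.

start (-1,4,-1) = (f(1,0),f(0,1),f(1,1))
replace slot 1: 2·(4+(-1)) − (-1) = 7 → (7,4,-1)

7,4,-1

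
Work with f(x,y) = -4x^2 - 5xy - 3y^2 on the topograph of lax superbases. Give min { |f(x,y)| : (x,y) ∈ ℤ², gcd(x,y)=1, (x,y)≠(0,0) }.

translate: b→-3 (≡5 mod 8), so (4,5,3)→(4,-3,2)
flip: (4,-3,2)→(2,3,4)
translate: b→-1 (≡3 mod 4), so (2,3,4)→(2,-1,3)
reduced (well bottom): (2,-1,3) with a≤c, −a<b≤a
well minimum |f| = |-2| = 2 (negative-definite)

2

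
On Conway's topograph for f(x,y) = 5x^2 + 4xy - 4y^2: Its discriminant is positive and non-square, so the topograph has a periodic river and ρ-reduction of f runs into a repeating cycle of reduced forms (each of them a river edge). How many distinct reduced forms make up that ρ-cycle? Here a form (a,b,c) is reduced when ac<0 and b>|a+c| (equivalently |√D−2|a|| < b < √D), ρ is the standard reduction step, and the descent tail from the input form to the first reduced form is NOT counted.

D = 96, ⌊√D⌋ = 9
river: ρ → (-4,4,5)
river: ρ → (5,6,-3)
river: ρ → (-3,6,5)
river: ρ → (5,4,-4)
ρ-cycle length = 4 (tail of 0 descent steps not counted)

4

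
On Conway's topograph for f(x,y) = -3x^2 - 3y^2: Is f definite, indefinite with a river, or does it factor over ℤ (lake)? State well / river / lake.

D = b²−4ac = 0² − 4·(-3)·(-3) = -36
D < 0 ⇒ definite ⇒ every region one sign ⇒ single well

well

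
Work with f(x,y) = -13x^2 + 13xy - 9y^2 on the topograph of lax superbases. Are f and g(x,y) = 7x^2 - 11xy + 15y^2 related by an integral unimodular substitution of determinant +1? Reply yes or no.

D₁ = -299, D₂ = -299
f is negative-definite; reduce −f:
−f: translate: b→13 (≡-13 mod 26), so (13,-13,9)→(13,13,9)
−f: flip: (13,13,9)→(9,-13,13)
−f: translate: b→5 (≡-13 mod 18), so (9,-13,13)→(9,5,9)
−f: reduced (well bottom): (9,5,9) with a≤c, −a<b≤a
flip sign back: reduced form of f is (-9,-5,-9)
g: translate: b→3 (≡-11 mod 14), so (7,-11,15)→(7,3,11)
g: reduced (well bottom): (7,3,11) with a≤c, −a<b≤a
reduced forms (-9, -5, -9) vs (7, 3, 11) ⇒ inequivalent

no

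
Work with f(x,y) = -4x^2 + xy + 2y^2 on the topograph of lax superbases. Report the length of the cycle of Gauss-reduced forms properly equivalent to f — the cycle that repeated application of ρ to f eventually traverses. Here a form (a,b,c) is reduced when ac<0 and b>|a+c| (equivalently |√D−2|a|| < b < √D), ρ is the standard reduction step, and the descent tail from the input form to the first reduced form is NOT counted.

D = 33, ⌊√D⌋ = 5
descent: ρ → (2,3,-3)  [lands on river]
river: ρ → (-3,3,2)
river: ρ → (2,5,-1)
river: ρ → (-1,5,2)
ρ-cycle length = 4 (tail of 1 descent step not counted)

4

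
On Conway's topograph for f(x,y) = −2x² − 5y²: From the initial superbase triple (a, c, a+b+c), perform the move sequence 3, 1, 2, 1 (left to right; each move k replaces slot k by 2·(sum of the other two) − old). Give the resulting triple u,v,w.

start (-2,-5,-7) = (f(1,0),f(0,1),f(1,1))
replace slot 3: 2·((-2)+(-5)) − (-7) = -7 → (-2,-5,-7)
replace slot 1: 2·((-5)+(-7)) − (-2) = -22 → (-22,-5,-7)
replace slot 2: 2·((-22)+(-7)) − (-5) = -53 → (-22,-53,-7)
replace slot 1: 2·((-53)+(-7)) − (-22) = -98 → (-98,-53,-7)

-98,-53,-7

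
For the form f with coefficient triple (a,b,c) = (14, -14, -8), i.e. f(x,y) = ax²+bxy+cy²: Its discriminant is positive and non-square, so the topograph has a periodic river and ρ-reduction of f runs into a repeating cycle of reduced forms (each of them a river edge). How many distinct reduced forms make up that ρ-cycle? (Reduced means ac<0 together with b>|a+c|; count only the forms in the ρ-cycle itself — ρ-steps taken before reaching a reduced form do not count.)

D = 644, ⌊√D⌋ = 25
descent: ρ → (-8,14,14)  [lands on river]
river: ρ → (14,14,-8)
river: ρ → (-8,18,10)
river: ρ → (10,22,-4)
river: ρ → (-4,18,20)
river: ρ → (20,22,-2)
river: ρ → (-2,22,20)
river: ρ → (20,18,-4)
river: ρ → (-4,22,10)
river: ρ → (10,18,-8)
ρ-cycle length = 10 (tail of 1 descent step not counted)

10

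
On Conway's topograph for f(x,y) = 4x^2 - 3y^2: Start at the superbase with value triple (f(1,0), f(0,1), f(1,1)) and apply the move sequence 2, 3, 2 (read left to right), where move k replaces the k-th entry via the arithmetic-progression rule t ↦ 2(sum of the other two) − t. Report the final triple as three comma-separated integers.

start (4,-3,1) = (f(1,0),f(0,1),f(1,1))
replace slot 2: 2·(4+1) − (-3) = 13 → (4,13,1)
replace slot 3: 2·(4+13) − 1 = 33 → (4,13,33)
replace slot 2: 2·(4+33) − 13 = 61 → (4,61,33)

4,61,33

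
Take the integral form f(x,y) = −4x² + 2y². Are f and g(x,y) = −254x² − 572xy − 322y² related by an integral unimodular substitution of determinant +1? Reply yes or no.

D₁ = 32, D₂ = 32
river cycle of f (length 2): (2, 4, -2), (-2, 4, 2)
river cycle of g (length 2): (2, 4, -2), (-2, 4, 2)
cycles coincide ⇒ equivalent

yes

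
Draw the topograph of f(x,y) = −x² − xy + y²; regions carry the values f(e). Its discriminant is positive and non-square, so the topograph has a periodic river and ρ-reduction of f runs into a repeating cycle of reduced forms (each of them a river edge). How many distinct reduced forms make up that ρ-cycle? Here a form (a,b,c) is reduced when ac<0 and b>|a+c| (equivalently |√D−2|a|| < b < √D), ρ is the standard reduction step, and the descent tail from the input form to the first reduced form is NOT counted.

D = 5, ⌊√D⌋ = 2
descent: ρ → (1,1,-1)  [lands on river]
river: ρ → (-1,1,1)
ρ-cycle length = 2 (tail of 1 descent step not counted)

2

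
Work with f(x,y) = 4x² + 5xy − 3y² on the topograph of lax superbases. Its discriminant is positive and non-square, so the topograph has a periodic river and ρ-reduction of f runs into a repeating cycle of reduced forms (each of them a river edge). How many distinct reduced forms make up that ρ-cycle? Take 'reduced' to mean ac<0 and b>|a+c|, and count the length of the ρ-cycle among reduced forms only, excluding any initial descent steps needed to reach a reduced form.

D = 73, ⌊√D⌋ = 8
river: ρ → (-3,7,2)
river: ρ → (2,5,-6)
river: ρ → (-6,7,1)
river: ρ → (1,7,-6)
river: ρ → (-6,5,2)
river: ρ → (2,7,-3)
river: ρ → (-3,5,4)
river: ρ → (4,3,-4)
river: ρ → (-4,5,3)
river: ρ → (3,7,-2)
river: ρ → (-2,5,6)
river: ρ → (6,7,-1)
river: ρ → (-1,7,6)
river: ρ → (6,5,-2)
river: ρ → (-2,7,3)
river: ρ → (3,5,-4)
river: ρ → (-4,3,4)
river: ρ → (4,5,-3)
ρ-cycle length = 18 (tail of 0 descent steps not counted)

18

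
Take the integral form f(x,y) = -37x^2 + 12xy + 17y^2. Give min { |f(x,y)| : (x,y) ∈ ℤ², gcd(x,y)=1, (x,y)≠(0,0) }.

descent: ρ → (17,22,-32)  [lands on river]
river: ρ → (-32,42,7)
river: ρ → (7,42,-32)
river: ρ → (-32,22,17)
river: ρ → (17,46,-8)
river: ρ → (-8,50,5)
river: ρ → (5,50,-8)
river: ρ → (-8,46,17)
closes: descent 1, river 8
min |a| on river = 5

5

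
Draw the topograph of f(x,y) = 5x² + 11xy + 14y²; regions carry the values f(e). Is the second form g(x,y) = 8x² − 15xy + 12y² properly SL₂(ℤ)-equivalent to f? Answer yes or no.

D₁ = -159, D₂ = -159
f: translate: b→1 (≡11 mod 10), so (5,11,14)→(5,1,8)
f: reduced (well bottom): (5,1,8) with a≤c, −a<b≤a
g: translate: b→1 (≡-15 mod 16), so (8,-15,12)→(8,1,5)
g: flip: (8,1,5)→(5,-1,8)
g: reduced (well bottom): (5,-1,8) with a≤c, −a<b≤a
reduced forms (5, 1, 8) vs (5, -1, 8) ⇒ inequivalent

no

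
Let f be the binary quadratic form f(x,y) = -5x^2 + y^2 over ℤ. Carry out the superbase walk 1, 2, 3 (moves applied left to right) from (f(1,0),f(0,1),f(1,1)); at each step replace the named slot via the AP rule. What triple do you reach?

start (-5,1,-4) = (f(1,0),f(0,1),f(1,1))
replace slot 1: 2·(1+(-4)) − (-5) = -1 → (-1,1,-4)
replace slot 2: 2·((-1)+(-4)) − 1 = -11 → (-1,-11,-4)
replace slot 3: 2·((-1)+(-11)) − (-4) = -20 → (-1,-11,-20)

-1,-11,-20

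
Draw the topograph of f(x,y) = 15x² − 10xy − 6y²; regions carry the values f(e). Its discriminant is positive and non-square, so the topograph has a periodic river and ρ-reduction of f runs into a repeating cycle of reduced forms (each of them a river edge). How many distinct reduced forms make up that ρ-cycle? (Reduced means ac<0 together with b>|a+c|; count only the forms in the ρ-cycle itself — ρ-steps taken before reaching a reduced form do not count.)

D = 460, ⌊√D⌋ = 21
descent: ρ → (-6,10,15)  [lands on river]
river: ρ → (15,20,-1)
river: ρ → (-1,20,15)
river: ρ → (15,10,-6)
river: ρ → (-6,14,11)
river: ρ → (11,8,-9)
river: ρ → (-9,10,10)
river: ρ → (10,10,-9)
river: ρ → (-9,8,11)
river: ρ → (11,14,-6)
ρ-cycle length = 10 (tail of 1 descent step not counted)

10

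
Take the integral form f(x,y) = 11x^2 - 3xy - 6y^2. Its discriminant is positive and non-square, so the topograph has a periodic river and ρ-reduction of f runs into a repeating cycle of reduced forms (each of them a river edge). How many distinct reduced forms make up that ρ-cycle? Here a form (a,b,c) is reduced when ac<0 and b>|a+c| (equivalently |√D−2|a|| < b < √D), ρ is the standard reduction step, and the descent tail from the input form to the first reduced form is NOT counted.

D = 273, ⌊√D⌋ = 16
descent: ρ → (-6,15,2)  [lands on river]
river: ρ → (2,13,-13)
river: ρ → (-13,13,2)
river: ρ → (2,15,-6)
river: ρ → (-6,9,8)
river: ρ → (8,7,-7)
river: ρ → (-7,7,8)
river: ρ → (8,9,-6)
ρ-cycle length = 8 (tail of 1 descent step not counted)

8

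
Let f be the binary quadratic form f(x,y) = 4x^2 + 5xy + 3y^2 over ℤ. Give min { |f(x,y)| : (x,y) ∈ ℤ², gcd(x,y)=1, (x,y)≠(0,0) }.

translate: b→-3 (≡5 mod 8), so (4,5,3)→(4,-3,2)
flip: (4,-3,2)→(2,3,4)
translate: b→-1 (≡3 mod 4), so (2,3,4)→(2,-1,3)
reduced (well bottom): (2,-1,3) with a≤c, −a<b≤a
well minimum = a = 2

2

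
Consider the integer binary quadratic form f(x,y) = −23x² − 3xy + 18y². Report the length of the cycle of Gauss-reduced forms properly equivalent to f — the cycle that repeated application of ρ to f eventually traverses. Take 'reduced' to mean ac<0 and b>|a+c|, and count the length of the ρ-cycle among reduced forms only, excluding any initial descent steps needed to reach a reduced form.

D = 1665, ⌊√D⌋ = 40
descent: ρ → (18,39,-2)  [lands on river]
river: ρ → (-2,37,37)
river: ρ → (37,37,-2)
river: ρ → (-2,39,18)
river: ρ → (18,33,-8)
river: ρ → (-8,31,22)
river: ρ → (22,13,-17)
river: ρ → (-17,21,18)
river: ρ → (18,15,-20)
river: ρ → (-20,25,13)
river: ρ → (13,27,-18)
river: ρ → (-18,9,22)
river: ρ → (22,35,-5)
river: ρ → (-5,35,22)
river: ρ → (22,9,-18)
river: ρ → (-18,27,13)
river: ρ → (13,25,-20)
river: ρ → (-20,15,18)
river: ρ → (18,21,-17)
river: ρ → (-17,13,22)
river: ρ → (22,31,-8)
river: ρ → (-8,33,18)
ρ-cycle length = 22 (tail of 1 descent step not counted)

22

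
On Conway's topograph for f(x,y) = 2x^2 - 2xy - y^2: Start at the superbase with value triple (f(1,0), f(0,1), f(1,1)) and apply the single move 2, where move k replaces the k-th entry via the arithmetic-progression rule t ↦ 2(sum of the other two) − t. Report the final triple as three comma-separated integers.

start (2,-1,-1) = (f(1,0),f(0,1),f(1,1))
replace slot 2: 2·(2+(-1)) − (-1) = 3 → (2,3,-1)

2,3,-1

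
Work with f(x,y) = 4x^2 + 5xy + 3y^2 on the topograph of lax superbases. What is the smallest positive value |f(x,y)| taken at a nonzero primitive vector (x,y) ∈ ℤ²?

translate: b→-3 (≡5 mod 8), so (4,5,3)→(4,-3,2)
flip: (4,-3,2)→(2,3,4)
translate: b→-1 (≡3 mod 4), so (2,3,4)→(2,-1,3)
reduced (well bottom): (2,-1,3) with a≤c, −a<b≤a
well minimum = a = 2

2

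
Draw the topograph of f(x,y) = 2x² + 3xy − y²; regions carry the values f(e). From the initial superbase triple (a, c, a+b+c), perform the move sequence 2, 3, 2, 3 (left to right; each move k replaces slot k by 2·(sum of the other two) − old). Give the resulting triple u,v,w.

start (2,-1,4) = (f(1,0),f(0,1),f(1,1))
replace slot 2: 2·(2+4) − (-1) = 13 → (2,13,4)
replace slot 3: 2·(2+13) − 4 = 26 → (2,13,26)
replace slot 2: 2·(2+26) − 13 = 43 → (2,43,26)
replace slot 3: 2·(2+43) − 26 = 64 → (2,43,64)

2,43,64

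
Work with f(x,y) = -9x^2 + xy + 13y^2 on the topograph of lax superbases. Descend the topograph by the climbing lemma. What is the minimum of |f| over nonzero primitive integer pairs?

descent: ρ → (13,-1,-9)
descent: ρ → (-9,19,3)  [lands on river]
river: ρ → (3,17,-15)
river: ρ → (-15,13,5)
river: ρ → (5,17,-9)
closes: descent 2, river 4
min |a| on river = 3

3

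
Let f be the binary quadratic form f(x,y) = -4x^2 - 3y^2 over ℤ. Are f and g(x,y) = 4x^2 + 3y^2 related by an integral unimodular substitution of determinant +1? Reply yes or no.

D₁ = -48, D₂ = -48
f is negative-definite; reduce −f:
−f: flip: (4,0,3)→(3,0,4)
−f: reduced (well bottom): (3,0,4) with a≤c, −a<b≤a
flip sign back: reduced form of f is (-3,0,-4)
g: flip: (4,0,3)→(3,0,4)
g: reduced (well bottom): (3,0,4) with a≤c, −a<b≤a
reduced forms (-3, 0, -4) vs (3, 0, 4) ⇒ inequivalent

no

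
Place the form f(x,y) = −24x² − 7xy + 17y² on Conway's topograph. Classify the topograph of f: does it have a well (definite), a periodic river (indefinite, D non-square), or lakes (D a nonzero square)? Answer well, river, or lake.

D = b²−4ac = (-7)² − 4·(-24)·17 = 1681
D = 41² is a perfect square ⇒ form factors over ℤ ⇒ lakes

lake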